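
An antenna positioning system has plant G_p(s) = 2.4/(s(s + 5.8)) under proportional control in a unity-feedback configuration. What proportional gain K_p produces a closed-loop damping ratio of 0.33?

Closed-loop characteristic equation: s² + 5.8s + K_p·2.4 = 0.
So ω_n = √(2.4K_p) and 2ζω_n = 5.8, giving ζ = 5.8/(2√(2.4K_p)).
Setting ζ = 0.33: √(2.4K_p) = 5.8/(2·0.33) = 8.788, so K_p = 77.23/2.4 = 32.2.

K_p = 32.2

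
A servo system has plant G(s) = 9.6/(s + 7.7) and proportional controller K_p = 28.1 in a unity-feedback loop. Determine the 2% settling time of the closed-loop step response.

T_s ≈ 0.0144 s

Closed-loop transfer function: T(s) = K_p·G(s)/(1 + K_p·G(s)) = 269.8/(s + 7.7 + 269.8) = 269.8/(s + 277.5).
Time constant τ = 1/277.5 = 0.003604 s, so the 2% settling time is about 4τ = 0.0144 s.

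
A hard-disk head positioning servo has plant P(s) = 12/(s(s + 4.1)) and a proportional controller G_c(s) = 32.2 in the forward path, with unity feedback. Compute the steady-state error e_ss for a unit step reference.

The open loop G_c(s)P(s) has a pole at the origin (type 1), so the static position error constant is infinite and e_ss = 1/(1+∞) = 0.

0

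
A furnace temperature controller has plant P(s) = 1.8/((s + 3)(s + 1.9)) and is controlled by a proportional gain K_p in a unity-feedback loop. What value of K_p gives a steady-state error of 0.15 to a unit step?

K_p = 17.9

The loop is type 0, so e_ss(step) = 1/(1 + K_pos) with K_pos = K_p·P(0).
P(0) = 0.3158. Require 1/(1 + K_p·0.3158) = 0.15, so 1 + 0.3158·K_p = 6.667.
K_p = (6.667 − 1)/0.3158 = 17.9.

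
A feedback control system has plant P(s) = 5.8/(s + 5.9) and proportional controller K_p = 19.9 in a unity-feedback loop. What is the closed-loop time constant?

τ = 0.00824 s

Closed-loop transfer function: T(s) = K_p·P(s)/(1 + K_p·P(s)) = 115.4/(s + 5.9 + 115.4) = 115.4/(s + 121.3).
Time constant τ = 1/121.3 = 0.00824 s.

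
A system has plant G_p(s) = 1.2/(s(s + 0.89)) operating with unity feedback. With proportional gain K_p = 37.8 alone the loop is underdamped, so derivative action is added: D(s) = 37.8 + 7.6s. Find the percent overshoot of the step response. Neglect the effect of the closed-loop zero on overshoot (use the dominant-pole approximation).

Forward path: (37.8 + 7.6s)·1.2/(s(s+0.89)). The closed-loop characteristic equation is s² + (0.89 + 1.2·7.6)s + 1.2·37.8 = 0.
That is s² + 10.01s + 45.36 = 0, so ω_n = 6.735 rad/s and ζ = 10.01/(2·6.735) = 0.7431.
%OS = 100·exp(−πζ/√(1−ζ²)) = 3.05%.

3.05%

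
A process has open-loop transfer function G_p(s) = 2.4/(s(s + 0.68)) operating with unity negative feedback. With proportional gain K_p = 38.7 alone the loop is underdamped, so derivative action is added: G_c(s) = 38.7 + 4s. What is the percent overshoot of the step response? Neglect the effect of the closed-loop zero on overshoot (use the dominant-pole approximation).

13.8%

Forward path: (38.7 + 4s)·2.4/(s(s+0.68)). The closed-loop characteristic equation is s² + (0.68 + 2.4·4)s + 2.4·38.7 = 0.
That is s² + 10.28s + 92.88 = 0, so ω_n = 9.637 rad/s and ζ = 10.28/(2·9.637) = 0.5333.
%OS = 100·exp(−πζ/√(1−ζ²)) = 13.8%.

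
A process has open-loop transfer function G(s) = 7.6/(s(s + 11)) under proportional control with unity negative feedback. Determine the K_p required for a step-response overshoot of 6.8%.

K_p = 9.42

From %OS = 100·exp(−πζ/√(1−ζ²)) = 6.8%, ζ = −ln(0.068)/√(π²+ln²(0.068)) = 0.6502.
Characteristic equation s² + 11s + 7.6K_p = 0 gives ζ = 11/(2√(7.6K_p)).
Setting ζ = 0.6502: √(7.6K_p) = 11/(2·0.6502) = 8.459, so K_p = 71.56/7.6 = 9.42.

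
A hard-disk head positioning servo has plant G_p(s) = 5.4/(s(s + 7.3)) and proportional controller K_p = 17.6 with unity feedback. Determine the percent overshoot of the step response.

28.1%

From 1 + K_pG_p(s) = 0: s² + 7.3s + 95.04 = 0 ⇒ ω_n = 9.749, ζ = 0.3744.
%OS = 100·exp(−πζ/√(1−ζ²)) = 100·exp(−π·0.3744/√0.8598) = 28.1%.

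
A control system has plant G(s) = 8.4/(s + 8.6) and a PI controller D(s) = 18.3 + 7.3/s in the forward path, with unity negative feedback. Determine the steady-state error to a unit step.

The open loop D(s)G(s) has a pole at the origin (type 1), so the static position error constant is infinite and e_ss = 1/(1+∞) = 0.

0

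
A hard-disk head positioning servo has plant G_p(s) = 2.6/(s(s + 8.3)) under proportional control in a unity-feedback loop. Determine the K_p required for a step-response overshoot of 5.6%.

K_p = 14.5

From %OS = 100·exp(−πζ/√(1−ζ²)) = 5.6%, ζ = −ln(0.056)/√(π²+ln²(0.056)) = 0.6761.
Characteristic equation s² + 8.3s + 2.6K_p = 0 gives ζ = 8.3/(2√(2.6K_p)).
Setting ζ = 0.6761: √(2.6K_p) = 8.3/(2·0.6761) = 6.139, so K_p = 37.68/2.6 = 14.5.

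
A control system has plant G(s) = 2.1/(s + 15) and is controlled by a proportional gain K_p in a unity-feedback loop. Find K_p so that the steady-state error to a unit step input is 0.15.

K_p = 40.5

The loop is type 0, so e_ss(step) = 1/(1 + K_pos) with K_pos = K_p·G(0).
G(0) = 0.14. Require 1/(1 + K_p·0.14) = 0.15, so 1 + 0.14·K_p = 6.667.
K_p = (6.667 − 1)/0.14 = 40.5.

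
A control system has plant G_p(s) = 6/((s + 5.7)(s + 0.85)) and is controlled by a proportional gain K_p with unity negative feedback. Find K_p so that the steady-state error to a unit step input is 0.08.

The loop is type 0, so e_ss(step) = 1/(1 + K_pos) with K_pos = K_p·G_p(0).
G_p(0) = 1.238. Require 1/(1 + K_p·1.238) = 0.08, so 1 + 1.238·K_p = 12.5.
K_p = (12.5 − 1)/1.238 = 9.29.

K_p = 9.29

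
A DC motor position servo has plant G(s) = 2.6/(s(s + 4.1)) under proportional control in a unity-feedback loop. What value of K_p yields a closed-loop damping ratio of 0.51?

Closed-loop characteristic equation: s² + 4.1s + K_p·2.6 = 0.
So ω_n = √(2.6K_p) and 2ζω_n = 4.1, giving ζ = 4.1/(2√(2.6K_p)).
Setting ζ = 0.51: √(2.6K_p) = 4.1/(2·0.51) = 4.02, so K_p = 16.16/2.6 = 6.21.

K_p = 6.21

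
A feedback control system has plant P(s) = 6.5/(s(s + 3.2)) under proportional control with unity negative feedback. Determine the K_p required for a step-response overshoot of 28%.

From %OS = 100·exp(−πζ/√(1−ζ²)) = 28%, ζ = −ln(0.28)/√(π²+ln²(0.28)) = 0.3755.
Characteristic equation s² + 3.2s + 6.5K_p = 0 gives ζ = 3.2/(2√(6.5K_p)).
Setting ζ = 0.3755: √(6.5K_p) = 3.2/(2·0.3755) = 4.261, so K_p = 18.15/6.5 = 2.79.

K_p = 2.79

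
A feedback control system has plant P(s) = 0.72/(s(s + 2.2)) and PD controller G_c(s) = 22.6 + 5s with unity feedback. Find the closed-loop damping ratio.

Forward path: (22.6 + 5s)·0.72/(s(s+2.2)). The closed-loop characteristic equation is s² + (2.2 + 0.72·5)s + 0.72·22.6 = 0.
That is s² + 5.8s + 16.27 = 0, so ω_n = 4.034 rad/s and ζ = 5.8/(2·4.034) = 0.7189.

ζ = 0.719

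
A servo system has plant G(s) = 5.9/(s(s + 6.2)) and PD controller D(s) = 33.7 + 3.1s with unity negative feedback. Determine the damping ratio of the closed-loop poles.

ζ = 0.868

Forward path: (33.7 + 3.1s)·5.9/(s(s+6.2)). The closed-loop characteristic equation is s² + (6.2 + 5.9·3.1)s + 5.9·33.7 = 0.
That is s² + 24.49s + 198.8 = 0, so ω_n = 14.1 rad/s and ζ = 24.49/(2·14.1) = 0.8684.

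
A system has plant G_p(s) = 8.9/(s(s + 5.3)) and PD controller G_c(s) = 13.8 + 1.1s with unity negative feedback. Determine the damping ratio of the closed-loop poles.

Forward path: (13.8 + 1.1s)·8.9/(s(s+5.3)). The closed-loop characteristic equation is s² + (5.3 + 8.9·1.1)s + 8.9·13.8 = 0.
That is s² + 15.09s + 122.8 = 0, so ω_n = 11.08 rad/s and ζ = 15.09/(2·11.08) = 0.6808.

ζ = 0.681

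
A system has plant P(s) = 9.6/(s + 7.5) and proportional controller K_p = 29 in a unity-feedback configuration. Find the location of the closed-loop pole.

s = -285.9

Closed-loop transfer function: T(s) = K_p·P(s)/(1 + K_p·P(s)) = 278.4/(s + 7.5 + 278.4) = 278.4/(s + 285.9).
The closed-loop pole is at s = −285.9.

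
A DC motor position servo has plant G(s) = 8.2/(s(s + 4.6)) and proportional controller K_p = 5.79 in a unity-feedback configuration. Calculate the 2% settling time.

T_s ≈ 1.74 s

Closed-loop characteristic equation: s² + 4.6s + 47.48 = 0, so ω_n = 6.89 rad/s and ζ = 4.6/(2·6.89) = 0.3338.
2% settling time T_s ≈ 4/(ζω_n) = 4/2.3 = 1.74 s.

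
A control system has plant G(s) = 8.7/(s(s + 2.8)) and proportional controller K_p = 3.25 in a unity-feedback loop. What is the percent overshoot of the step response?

42.4%

Closed-loop characteristic equation: s² + 2.8s + 28.27 = 0, so ω_n = 5.317 rad/s and ζ = 2.8/(2·5.317) = 0.2633.
%OS = 100·exp(−πζ/√(1−ζ²)) = 100·exp(−π·0.2633/√0.9307) = 42.4%.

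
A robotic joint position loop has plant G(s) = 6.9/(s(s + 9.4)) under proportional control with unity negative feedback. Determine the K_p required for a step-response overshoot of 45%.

K_p = 52.8

From %OS = 100·exp(−πζ/√(1−ζ²)) = 45%, ζ = −ln(0.45)/√(π²+ln²(0.45)) = 0.2463.
Characteristic equation s² + 9.4s + 6.9K_p = 0 gives ζ = 9.4/(2√(6.9K_p)).
Setting ζ = 0.2463: √(6.9K_p) = 9.4/(2·0.2463) = 19.08, so K_p = 364/6.9 = 52.8.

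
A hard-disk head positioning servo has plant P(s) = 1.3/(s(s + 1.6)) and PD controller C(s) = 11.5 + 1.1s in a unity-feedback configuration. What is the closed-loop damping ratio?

Forward path: (11.5 + 1.1s)·1.3/(s(s+1.6)). The closed-loop characteristic equation is s² + (1.6 + 1.3·1.1)s + 1.3·11.5 = 0.
That is s² + 3.03s + 14.95 = 0, so ω_n = 3.867 rad/s and ζ = 3.03/(2·3.867) = 0.3918.

ζ = 0.392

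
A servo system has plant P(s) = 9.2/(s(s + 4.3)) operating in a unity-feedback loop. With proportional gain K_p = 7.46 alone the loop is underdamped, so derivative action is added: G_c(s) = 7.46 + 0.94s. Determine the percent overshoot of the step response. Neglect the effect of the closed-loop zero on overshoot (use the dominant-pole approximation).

1.96%

Forward path: (7.46 + 0.94s)·9.2/(s(s+4.3)). The closed-loop characteristic equation is s² + (4.3 + 9.2·0.94)s + 9.2·7.46 = 0.
That is s² + 12.95s + 68.63 = 0, so ω_n = 8.284 rad/s and ζ = 12.95/(2·8.284) = 0.7815.
%OS = 100·exp(−πζ/√(1−ζ²)) = 1.96%.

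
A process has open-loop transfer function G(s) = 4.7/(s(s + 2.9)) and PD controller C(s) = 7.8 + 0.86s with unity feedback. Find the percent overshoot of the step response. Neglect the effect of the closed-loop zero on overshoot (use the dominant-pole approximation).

Forward path: (7.8 + 0.86s)·4.7/(s(s+2.9)). The closed-loop characteristic equation is s² + (2.9 + 4.7·0.86)s + 4.7·7.8 = 0.
That is s² + 6.942s + 36.66 = 0, so ω_n = 6.055 rad/s and ζ = 6.942/(2·6.055) = 0.5733.
%OS = 100·exp(−πζ/√(1−ζ²)) = 11.1%.

11.1%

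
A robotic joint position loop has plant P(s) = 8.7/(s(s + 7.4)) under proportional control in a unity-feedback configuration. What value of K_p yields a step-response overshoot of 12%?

K_p = 5.03

From %OS = 100·exp(−πζ/√(1−ζ²)) = 12%, ζ = −ln(0.12)/√(π²+ln²(0.12)) = 0.5594.
Characteristic equation s² + 7.4s + 8.7K_p = 0 gives ζ = 7.4/(2√(8.7K_p)).
Setting ζ = 0.5594: √(8.7K_p) = 7.4/(2·0.5594) = 6.614, so K_p = 43.75/8.7 = 5.03.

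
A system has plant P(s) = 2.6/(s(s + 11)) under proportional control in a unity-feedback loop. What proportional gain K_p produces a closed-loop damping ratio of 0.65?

Closed-loop characteristic equation: s² + 11s + K_p·2.6 = 0.
So ω_n = √(2.6K_p) and 2ζω_n = 11, giving ζ = 11/(2√(2.6K_p)).
Setting ζ = 0.65: √(2.6K_p) = 11/(2·0.65) = 8.462, so K_p = 71.6/2.6 = 27.5.

K_p = 27.5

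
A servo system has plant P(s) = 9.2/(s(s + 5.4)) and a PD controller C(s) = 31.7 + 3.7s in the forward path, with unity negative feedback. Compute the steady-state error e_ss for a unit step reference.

0

The open loop C(s)P(s) has a pole at the origin (type 1), so the static position error constant is infinite and e_ss = 1/(1+∞) = 0.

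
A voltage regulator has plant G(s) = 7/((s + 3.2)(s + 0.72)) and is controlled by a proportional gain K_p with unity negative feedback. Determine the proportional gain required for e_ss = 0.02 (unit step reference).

Steady-state error for a unit step on this type-0 loop is 1/(1 + K_p·G(0)).
G(0) = 3.038. Require 1/(1 + K_p·3.038) = 0.02, so 1 + 3.038·K_p = 50.
K_p = (50 − 1)/3.038 = 16.1.

K_p = 16.1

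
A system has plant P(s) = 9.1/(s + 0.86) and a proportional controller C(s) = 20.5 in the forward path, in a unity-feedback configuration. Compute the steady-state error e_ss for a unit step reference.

0.00459

The loop is type 0. Static position error constant K_pos = C(0)·P(0) = 20.5·10.58 = 216.9.
Steady-state error to a unit step: e_ss = 1/(1+K_pos) = 1/217.9 = 0.00459.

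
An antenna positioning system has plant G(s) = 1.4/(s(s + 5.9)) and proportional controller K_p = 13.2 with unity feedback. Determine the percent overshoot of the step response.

The closed-loop denominator s² + 5.9s + 18.48 gives ω_n = √18.48 = 4.299 and ζ = 5.9/(2ω_n) = 0.6862.
%OS = 100·exp(−πζ/√(1−ζ²)) = 100·exp(−π·0.6862/√0.5291) = 5.16%.

5.16%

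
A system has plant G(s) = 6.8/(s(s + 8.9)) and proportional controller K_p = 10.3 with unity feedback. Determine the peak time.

T_p = 0.443 s

From 1 + K_pG(s) = 0: s² + 8.9s + 70.04 = 0 ⇒ ω_n = 8.369, ζ = 0.5317.
Damped frequency ω_d = ω_n√(1−ζ²) = 7.088 rad/s, so peak time T_p = π/ω_d = 0.443 s.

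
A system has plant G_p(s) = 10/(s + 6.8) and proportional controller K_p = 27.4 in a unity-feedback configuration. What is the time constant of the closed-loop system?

Closed-loop transfer function: T(s) = K_p·G_p(s)/(1 + K_p·G_p(s)) = 274/(s + 6.8 + 274) = 274/(s + 280.8).
Time constant τ = 1/280.8 = 0.00356 s.

τ = 0.00356 s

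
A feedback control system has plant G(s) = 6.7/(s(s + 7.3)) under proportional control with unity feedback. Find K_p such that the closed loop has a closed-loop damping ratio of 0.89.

K_p = 2.51

Closed-loop characteristic equation: s² + 7.3s + K_p·6.7 = 0.
So ω_n = √(6.7K_p) and 2ζω_n = 7.3, giving ζ = 7.3/(2√(6.7K_p)).
Setting ζ = 0.89: √(6.7K_p) = 7.3/(2·0.89) = 4.101, so K_p = 16.82/6.7 = 2.51.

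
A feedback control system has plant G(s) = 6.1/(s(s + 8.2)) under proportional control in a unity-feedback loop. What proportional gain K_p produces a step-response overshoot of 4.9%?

K_p = 5.75

From %OS = 100·exp(−πζ/√(1−ζ²)) = 4.9%, ζ = −ln(0.049)/√(π²+ln²(0.049)) = 0.6925.
Characteristic equation s² + 8.2s + 6.1K_p = 0 gives ζ = 8.2/(2√(6.1K_p)).
Setting ζ = 0.6925: √(6.1K_p) = 8.2/(2·0.6925) = 5.92, so K_p = 35.05/6.1 = 5.75.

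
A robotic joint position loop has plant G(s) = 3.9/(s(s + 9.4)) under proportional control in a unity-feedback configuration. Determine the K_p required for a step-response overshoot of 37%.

From %OS = 100·exp(−πζ/√(1−ζ²)) = 37%, ζ = −ln(0.37)/√(π²+ln²(0.37)) = 0.3017.
Characteristic equation s² + 9.4s + 3.9K_p = 0 gives ζ = 9.4/(2√(3.9K_p)).
Setting ζ = 0.3017: √(3.9K_p) = 9.4/(2·0.3017) = 15.58, so K_p = 242.6/3.9 = 62.2.

K_p = 62.2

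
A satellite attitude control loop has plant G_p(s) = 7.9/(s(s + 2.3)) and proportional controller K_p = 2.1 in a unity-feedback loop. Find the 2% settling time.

T_s ≈ 3.48 s

The closed-loop denominator s² + 2.3s + 16.59 gives ω_n = √16.59 = 4.073 and ζ = 2.3/(2ω_n) = 0.2823.
2% settling time T_s ≈ 4/(ζω_n) = 4/1.15 = 3.48 s.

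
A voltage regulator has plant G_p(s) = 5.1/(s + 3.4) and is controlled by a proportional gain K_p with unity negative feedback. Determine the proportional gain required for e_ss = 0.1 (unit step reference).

Steady-state error for a unit step on this type-0 loop is 1/(1 + K_p·G_p(0)).
G_p(0) = 1.5. Require 1/(1 + K_p·1.5) = 0.1, so 1 + 1.5·K_p = 10.
K_p = (10 − 1)/1.5 = 6.

K_p = 6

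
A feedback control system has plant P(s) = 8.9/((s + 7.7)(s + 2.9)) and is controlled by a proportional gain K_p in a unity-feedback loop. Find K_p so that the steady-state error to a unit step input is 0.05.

Steady-state error for a unit step on this type-0 loop is 1/(1 + K_p·P(0)).
P(0) = 0.3986. Require 1/(1 + K_p·0.3986) = 0.05, so 1 + 0.3986·K_p = 20.
K_p = (20 − 1)/0.3986 = 47.7.

K_p = 47.7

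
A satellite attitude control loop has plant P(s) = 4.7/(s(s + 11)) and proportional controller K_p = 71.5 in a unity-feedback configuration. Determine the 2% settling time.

From 1 + K_pP(s) = 0: s² + 11s + 336.1 = 0 ⇒ ω_n = 18.33, ζ = 0.3.
2% settling time T_s ≈ 4/(ζω_n) = 4/5.5 = 0.727 s.

T_s ≈ 0.727 s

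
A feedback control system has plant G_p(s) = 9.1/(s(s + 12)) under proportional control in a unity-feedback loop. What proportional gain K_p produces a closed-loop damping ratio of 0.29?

Closed-loop characteristic equation: s² + 12s + K_p·9.1 = 0.
So ω_n = √(9.1K_p) and 2ζω_n = 12, giving ζ = 12/(2√(9.1K_p)).
Setting ζ = 0.29: √(9.1K_p) = 12/(2·0.29) = 20.69, so K_p = 428.1/9.1 = 47.

K_p = 47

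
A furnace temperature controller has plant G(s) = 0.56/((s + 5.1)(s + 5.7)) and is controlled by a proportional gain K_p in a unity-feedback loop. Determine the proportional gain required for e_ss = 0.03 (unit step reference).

K_p = 1680

Steady-state error for a unit step on this type-0 loop is 1/(1 + K_p·G(0)).
G(0) = 0.01926. Require 1/(1 + K_p·0.01926) = 0.03, so 1 + 0.01926·K_p = 33.33.
K_p = (33.33 − 1)/0.01926 = 1680.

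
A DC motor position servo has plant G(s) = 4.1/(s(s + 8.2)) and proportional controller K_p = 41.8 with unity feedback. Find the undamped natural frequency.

ω_n = 13.1 rad/s

With unity feedback the closed-loop characteristic equation is s² + 8.2s + 41.8·4.1 = s² + 8.2s + 171.4 = 0.
Matching s² + 2ζω_n s + ω_n²: ω_n = √171.4 = 13.09 rad/s and 2ζω_n = 8.2, so ζ = 8.2/(2·13.09) = 0.313.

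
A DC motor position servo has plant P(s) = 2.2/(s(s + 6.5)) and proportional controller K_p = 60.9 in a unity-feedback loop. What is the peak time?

T_p = 0.283 s

Closed-loop characteristic equation: s² + 6.5s + 134 = 0, so ω_n = 11.57 rad/s and ζ = 6.5/(2·11.57) = 0.2808.
Damped frequency ω_d = ω_n√(1−ζ²) = 11.11 rad/s, so peak time T_p = π/ω_d = 0.283 s.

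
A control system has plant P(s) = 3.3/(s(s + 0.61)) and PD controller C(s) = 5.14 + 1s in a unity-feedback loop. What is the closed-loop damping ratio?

ζ = 0.475

Forward path: (5.14 + 1s)·3.3/(s(s+0.61)). The closed-loop characteristic equation is s² + (0.61 + 3.3·1)s + 3.3·5.14 = 0.
That is s² + 3.91s + 16.96 = 0, so ω_n = 4.118 rad/s and ζ = 3.91/(2·4.118) = 0.4747.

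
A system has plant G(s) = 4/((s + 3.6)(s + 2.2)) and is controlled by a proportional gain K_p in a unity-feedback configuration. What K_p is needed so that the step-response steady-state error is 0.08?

K_p = 22.8

Steady-state error for a unit step on this type-0 loop is 1/(1 + K_p·G(0)).
G(0) = 0.5051. Require 1/(1 + K_p·0.5051) = 0.08, so 1 + 0.5051·K_p = 12.5.
K_p = (12.5 − 1)/0.5051 = 22.8.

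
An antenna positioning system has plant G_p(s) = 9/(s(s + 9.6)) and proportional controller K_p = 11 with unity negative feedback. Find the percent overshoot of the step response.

From 1 + K_pG_p(s) = 0: s² + 9.6s + 99 = 0 ⇒ ω_n = 9.95, ζ = 0.4824.
%OS = 100·exp(−πζ/√(1−ζ²)) = 100·exp(−π·0.4824/√0.7673) = 17.7%.

17.7%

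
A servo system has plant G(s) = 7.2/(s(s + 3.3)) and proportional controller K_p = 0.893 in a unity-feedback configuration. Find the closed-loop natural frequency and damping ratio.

ω_n = 2.54 rad/s, ζ = 0.651

1 + K_p·G(s) = 0 gives s² + 3.3s + 6.43 = 0.
So ω_n² = 6.43 ⇒ ω_n = 2.536 rad/s, and ζ = 3.3/(2ω_n) = 0.651.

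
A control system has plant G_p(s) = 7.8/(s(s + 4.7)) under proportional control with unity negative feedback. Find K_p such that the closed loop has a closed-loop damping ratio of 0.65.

Closed-loop characteristic equation: s² + 4.7s + K_p·7.8 = 0.
So ω_n = √(7.8K_p) and 2ζω_n = 4.7, giving ζ = 4.7/(2√(7.8K_p)).
Setting ζ = 0.65: √(7.8K_p) = 4.7/(2·0.65) = 3.615, so K_p = 13.07/7.8 = 1.68.

K_p = 1.68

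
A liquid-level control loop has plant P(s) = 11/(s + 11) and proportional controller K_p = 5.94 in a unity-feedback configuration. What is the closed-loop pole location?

Closed-loop transfer function: T(s) = K_p·P(s)/(1 + K_p·P(s)) = 65.34/(s + 11 + 65.34) = 65.34/(s + 76.34).
The closed-loop pole is at s = −76.34.

s = -76.34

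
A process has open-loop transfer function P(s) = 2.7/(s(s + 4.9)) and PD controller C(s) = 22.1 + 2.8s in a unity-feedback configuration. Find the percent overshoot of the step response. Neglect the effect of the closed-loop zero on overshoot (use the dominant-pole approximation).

Forward path: (22.1 + 2.8s)·2.7/(s(s+4.9)). The closed-loop characteristic equation is s² + (4.9 + 2.7·2.8)s + 2.7·22.1 = 0.
That is s² + 12.46s + 59.67 = 0, so ω_n = 7.725 rad/s and ζ = 12.46/(2·7.725) = 0.8065.
%OS = 100·exp(−πζ/√(1−ζ²)) = 1.38%.

1.38%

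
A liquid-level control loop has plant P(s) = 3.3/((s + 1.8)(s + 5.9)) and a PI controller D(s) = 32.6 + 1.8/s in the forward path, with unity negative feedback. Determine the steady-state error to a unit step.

The open loop D(s)P(s) has a pole at the origin (type 1), so the static position error constant is infinite and e_ss = 1/(1+∞) = 0.

0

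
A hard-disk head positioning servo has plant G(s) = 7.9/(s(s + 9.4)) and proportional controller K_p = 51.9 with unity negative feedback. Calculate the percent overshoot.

47.3%

Closed-loop characteristic equation: s² + 9.4s + 410 = 0, so ω_n = 20.25 rad/s and ζ = 9.4/(2·20.25) = 0.2321.
%OS = 100·exp(−πζ/√(1−ζ²)) = 100·exp(−π·0.2321/√0.9461) = 47.3%.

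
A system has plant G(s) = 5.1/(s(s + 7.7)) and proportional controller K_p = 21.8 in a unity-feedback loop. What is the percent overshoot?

Closed-loop characteristic equation: s² + 7.7s + 111.2 = 0, so ω_n = 10.54 rad/s and ζ = 7.7/(2·10.54) = 0.3651.
%OS = 100·exp(−πζ/√(1−ζ²)) = 100·exp(−π·0.3651/√0.8667) = 29.2%.

29.2%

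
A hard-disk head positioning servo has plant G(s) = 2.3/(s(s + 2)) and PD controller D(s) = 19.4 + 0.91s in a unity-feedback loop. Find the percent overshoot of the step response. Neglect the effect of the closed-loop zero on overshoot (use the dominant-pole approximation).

36.4%

Forward path: (19.4 + 0.91s)·2.3/(s(s+2)). The closed-loop characteristic equation is s² + (2 + 2.3·0.91)s + 2.3·19.4 = 0.
That is s² + 4.093s + 44.62 = 0, so ω_n = 6.68 rad/s and ζ = 4.093/(2·6.68) = 0.3064.
%OS = 100·exp(−πζ/√(1−ζ²)) = 36.4%.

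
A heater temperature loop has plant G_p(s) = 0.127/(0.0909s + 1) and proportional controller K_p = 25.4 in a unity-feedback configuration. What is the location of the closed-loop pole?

Closed loop: T(s) = K_p·G_p/(1+K_p·G_p) = 3.226/(0.0909s + 1 + 3.226), with pole at s = −(1 + 3.226)/0.0909 = −46.49.

s = -46.49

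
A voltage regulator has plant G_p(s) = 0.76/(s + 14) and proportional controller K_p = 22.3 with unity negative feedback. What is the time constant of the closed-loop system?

Closed-loop transfer function: T(s) = K_p·G_p(s)/(1 + K_p·G_p(s)) = 16.95/(s + 14 + 16.95) = 16.95/(s + 30.95).
Time constant τ = 1/30.95 = 0.0323 s.

τ = 0.0323 s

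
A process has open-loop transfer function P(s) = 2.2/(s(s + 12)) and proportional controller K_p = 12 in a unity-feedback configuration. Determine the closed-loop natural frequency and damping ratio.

1 + K_p·P(s) = 0 gives s² + 12s + 26.4 = 0.
So ω_n² = 26.4 ⇒ ω_n = 5.138 rad/s, and ζ = 12/(2ω_n) = 1.17.

ω_n = 5.14 rad/s, ζ = 1.17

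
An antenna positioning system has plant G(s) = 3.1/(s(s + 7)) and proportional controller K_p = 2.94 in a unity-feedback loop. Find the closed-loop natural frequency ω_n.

ω_n = 3.02 rad/s

The closed-loop denominator is s(s+7) + 2.94·3.1 = s² + 7s + 9.114.
So ω_n² = 9.114 ⇒ ω_n = 3.019 rad/s, and ζ = 7/(2ω_n) = 1.16.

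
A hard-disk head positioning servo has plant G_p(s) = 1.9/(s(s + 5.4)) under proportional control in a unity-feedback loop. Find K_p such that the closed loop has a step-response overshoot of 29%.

From %OS = 100·exp(−πζ/√(1−ζ²)) = 29%, ζ = −ln(0.29)/√(π²+ln²(0.29)) = 0.3666.
Characteristic equation s² + 5.4s + 1.9K_p = 0 gives ζ = 5.4/(2√(1.9K_p)).
Setting ζ = 0.3666: √(1.9K_p) = 5.4/(2·0.3666) = 7.365, so K_p = 54.24/1.9 = 28.5.

K_p = 28.5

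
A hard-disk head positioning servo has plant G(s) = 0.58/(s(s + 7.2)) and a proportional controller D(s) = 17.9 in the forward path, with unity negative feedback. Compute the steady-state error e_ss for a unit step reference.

The open loop D(s)G(s) has a pole at the origin (type 1), so the static position error constant is infinite and e_ss = 1/(1+∞) = 0.

0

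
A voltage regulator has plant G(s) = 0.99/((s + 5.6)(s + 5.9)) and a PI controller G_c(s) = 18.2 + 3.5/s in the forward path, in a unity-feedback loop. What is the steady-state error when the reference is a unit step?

The open loop G_c(s)G(s) has a pole at the origin (type 1), so the static position error constant is infinite and e_ss = 1/(1+∞) = 0.

0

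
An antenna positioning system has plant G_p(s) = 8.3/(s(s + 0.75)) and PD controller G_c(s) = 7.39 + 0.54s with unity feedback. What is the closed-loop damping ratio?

Forward path: (7.39 + 0.54s)·8.3/(s(s+0.75)). The closed-loop characteristic equation is s² + (0.75 + 8.3·0.54)s + 8.3·7.39 = 0.
That is s² + 5.232s + 61.34 = 0, so ω_n = 7.832 rad/s and ζ = 5.232/(2·7.832) = 0.334.

ζ = 0.334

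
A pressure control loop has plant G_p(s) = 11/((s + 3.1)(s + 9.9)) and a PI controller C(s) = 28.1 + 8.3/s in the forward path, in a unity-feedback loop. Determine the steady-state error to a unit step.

0

The open loop C(s)G_p(s) has a pole at the origin (type 1), so the static position error constant is infinite and e_ss = 1/(1+∞) = 0.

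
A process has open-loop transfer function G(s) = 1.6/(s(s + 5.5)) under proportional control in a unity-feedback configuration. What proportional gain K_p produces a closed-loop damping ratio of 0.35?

Closed-loop characteristic equation: s² + 5.5s + K_p·1.6 = 0.
So ω_n = √(1.6K_p) and 2ζω_n = 5.5, giving ζ = 5.5/(2√(1.6K_p)).
Setting ζ = 0.35: √(1.6K_p) = 5.5/(2·0.35) = 7.857, so K_p = 61.73/1.6 = 38.6.

K_p = 38.6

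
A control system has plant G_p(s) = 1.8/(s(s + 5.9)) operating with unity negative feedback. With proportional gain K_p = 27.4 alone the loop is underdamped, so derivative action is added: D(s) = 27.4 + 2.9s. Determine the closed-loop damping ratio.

ζ = 0.792

Forward path: (27.4 + 2.9s)·1.8/(s(s+5.9)). The closed-loop characteristic equation is s² + (5.9 + 1.8·2.9)s + 1.8·27.4 = 0.
That is s² + 11.12s + 49.32 = 0, so ω_n = 7.023 rad/s and ζ = 11.12/(2·7.023) = 0.7917.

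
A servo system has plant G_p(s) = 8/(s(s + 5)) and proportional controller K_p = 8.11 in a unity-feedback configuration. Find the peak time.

T_p = 0.41 s

Closed-loop characteristic equation: s² + 5s + 64.88 = 0, so ω_n = 8.055 rad/s and ζ = 5/(2·8.055) = 0.3104.
Damped frequency ω_d = ω_n√(1−ζ²) = 7.657 rad/s, so peak time T_p = π/ω_d = 0.41 s.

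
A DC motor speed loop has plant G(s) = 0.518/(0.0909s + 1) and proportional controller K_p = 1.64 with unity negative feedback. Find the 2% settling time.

Closed loop: T(s) = K_p·G/(1+K_p·G) = 0.8495/(0.0909s + 1 + 0.8495), with pole at s = −(1 + 0.8495)/0.0909 = −20.35.
τ = 1/20.35 = 0.04915 s, so 2% settling time ≈ 4τ = 0.197 s.

T_s ≈ 0.197 s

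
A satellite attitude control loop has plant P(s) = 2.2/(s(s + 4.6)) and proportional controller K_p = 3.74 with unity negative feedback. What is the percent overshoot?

1.48%

From 1 + K_pP(s) = 0: s² + 4.6s + 8.228 = 0 ⇒ ω_n = 2.868, ζ = 0.8018.
%OS = 100·exp(−πζ/√(1−ζ²)) = 100·exp(−π·0.8018/√0.3571) = 1.48%.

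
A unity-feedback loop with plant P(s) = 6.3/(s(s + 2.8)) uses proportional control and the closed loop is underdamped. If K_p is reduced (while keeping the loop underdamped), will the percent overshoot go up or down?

ζ = 2.8/(2√(6.3K_p)) rises as K_p falls; higher damping means less overshoot.

decrease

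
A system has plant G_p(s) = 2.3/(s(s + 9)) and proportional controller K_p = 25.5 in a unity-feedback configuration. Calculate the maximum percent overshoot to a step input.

10.2%

From 1 + K_pG_p(s) = 0: s² + 9s + 58.65 = 0 ⇒ ω_n = 7.658, ζ = 0.5876.
%OS = 100·exp(−πζ/√(1−ζ²)) = 100·exp(−π·0.5876/√0.6547) = 10.2%.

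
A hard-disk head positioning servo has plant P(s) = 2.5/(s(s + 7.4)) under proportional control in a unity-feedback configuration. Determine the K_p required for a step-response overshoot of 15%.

From %OS = 100·exp(−πζ/√(1−ζ²)) = 15%, ζ = −ln(0.15)/√(π²+ln²(0.15)) = 0.5169.
Characteristic equation s² + 7.4s + 2.5K_p = 0 gives ζ = 7.4/(2√(2.5K_p)).
Setting ζ = 0.5169: √(2.5K_p) = 7.4/(2·0.5169) = 7.158, so K_p = 51.23/2.5 = 20.5.

K_p = 20.5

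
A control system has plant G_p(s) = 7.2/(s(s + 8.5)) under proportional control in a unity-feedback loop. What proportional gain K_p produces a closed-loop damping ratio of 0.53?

Closed-loop characteristic equation: s² + 8.5s + K_p·7.2 = 0.
So ω_n = √(7.2K_p) and 2ζω_n = 8.5, giving ζ = 8.5/(2√(7.2K_p)).
Setting ζ = 0.53: √(7.2K_p) = 8.5/(2·0.53) = 8.019, so K_p = 64.3/7.2 = 8.93.

K_p = 8.93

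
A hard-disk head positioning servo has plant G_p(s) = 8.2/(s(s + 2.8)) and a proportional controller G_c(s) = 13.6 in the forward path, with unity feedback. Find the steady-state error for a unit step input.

The open loop G_c(s)G_p(s) has a pole at the origin (type 1), so the static position error constant is infinite and e_ss = 1/(1+∞) = 0.

0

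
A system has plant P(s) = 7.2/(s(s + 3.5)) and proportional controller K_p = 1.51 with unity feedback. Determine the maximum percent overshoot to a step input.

Closed-loop characteristic equation: s² + 3.5s + 10.87 = 0, so ω_n = 3.297 rad/s and ζ = 3.5/(2·3.297) = 0.5307.
%OS = 100·exp(−πζ/√(1−ζ²)) = 100·exp(−π·0.5307/√0.7183) = 14%.

14%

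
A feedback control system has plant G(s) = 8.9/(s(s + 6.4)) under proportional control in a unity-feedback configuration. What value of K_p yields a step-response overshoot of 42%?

K_p = 16.2

From %OS = 100·exp(−πζ/√(1−ζ²)) = 42%, ζ = −ln(0.42)/√(π²+ln²(0.42)) = 0.2662.
Characteristic equation s² + 6.4s + 8.9K_p = 0 gives ζ = 6.4/(2√(8.9K_p)).
Setting ζ = 0.2662: √(8.9K_p) = 6.4/(2·0.2662) = 12.02, so K_p = 144.5/8.9 = 16.2.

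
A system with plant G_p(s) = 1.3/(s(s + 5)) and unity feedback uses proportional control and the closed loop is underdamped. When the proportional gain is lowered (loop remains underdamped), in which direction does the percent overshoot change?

ζ = 5/(2√(1.3K_p)) rises as K_p falls; higher damping means less overshoot.

decrease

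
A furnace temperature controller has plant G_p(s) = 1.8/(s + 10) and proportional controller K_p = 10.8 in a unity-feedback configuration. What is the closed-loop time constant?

τ = 0.034 s

Closed-loop transfer function: T(s) = K_p·G_p(s)/(1 + K_p·G_p(s)) = 19.44/(s + 10 + 19.44) = 19.44/(s + 29.44).
Time constant τ = 1/29.44 = 0.034 s.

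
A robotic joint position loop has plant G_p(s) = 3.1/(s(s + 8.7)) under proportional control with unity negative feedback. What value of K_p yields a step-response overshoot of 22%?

From %OS = 100·exp(−πζ/√(1−ζ²)) = 22%, ζ = −ln(0.22)/√(π²+ln²(0.22)) = 0.4342.
Characteristic equation s² + 8.7s + 3.1K_p = 0 gives ζ = 8.7/(2√(3.1K_p)).
Setting ζ = 0.4342: √(3.1K_p) = 8.7/(2·0.4342) = 10.02, so K_p = 100.4/3.1 = 32.4.

K_p = 32.4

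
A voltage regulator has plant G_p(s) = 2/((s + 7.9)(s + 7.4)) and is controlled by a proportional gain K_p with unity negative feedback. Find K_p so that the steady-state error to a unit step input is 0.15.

K_p = 166

The loop is type 0, so e_ss(step) = 1/(1 + K_pos) with K_pos = K_p·G_p(0).
G_p(0) = 0.03421. Require 1/(1 + K_p·0.03421) = 0.15, so 1 + 0.03421·K_p = 6.667.
K_p = (6.667 − 1)/0.03421 = 166.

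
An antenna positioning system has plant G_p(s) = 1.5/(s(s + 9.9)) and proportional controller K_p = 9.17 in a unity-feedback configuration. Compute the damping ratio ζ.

The closed-loop denominator is s(s+9.9) + 9.17·1.5 = s² + 9.9s + 13.75.
So ω_n² = 13.75 ⇒ ω_n = 3.709 rad/s, and ζ = 9.9/(2ω_n) = 1.33.

ζ = 1.33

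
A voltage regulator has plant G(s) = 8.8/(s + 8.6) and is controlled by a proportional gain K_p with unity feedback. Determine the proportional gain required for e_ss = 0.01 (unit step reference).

Steady-state error for a unit step on this type-0 loop is 1/(1 + K_p·G(0)).
G(0) = 1.023. Require 1/(1 + K_p·1.023) = 0.01, so 1 + 1.023·K_p = 100.
K_p = (100 − 1)/1.023 = 96.8.

K_p = 96.8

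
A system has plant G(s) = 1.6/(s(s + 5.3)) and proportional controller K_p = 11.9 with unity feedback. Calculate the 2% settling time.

T_s ≈ 1.51 s

The closed-loop denominator s² + 5.3s + 19.04 gives ω_n = √19.04 = 4.363 and ζ = 5.3/(2ω_n) = 0.6073.
2% settling time T_s ≈ 4/(ζω_n) = 4/2.65 = 1.51 s.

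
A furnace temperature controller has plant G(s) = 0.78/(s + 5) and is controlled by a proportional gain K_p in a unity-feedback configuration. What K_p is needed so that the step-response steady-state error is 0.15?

For a type-0 loop with proportional control, e_ss = 1/(1 + K_p·G(0)).
G(0) = 0.156. Require 1/(1 + K_p·0.156) = 0.15, so 1 + 0.156·K_p = 6.667.
K_p = (6.667 − 1)/0.156 = 36.3.

K_p = 36.3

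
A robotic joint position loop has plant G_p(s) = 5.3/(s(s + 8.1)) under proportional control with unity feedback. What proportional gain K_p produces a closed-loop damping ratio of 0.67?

K_p = 6.89

Closed-loop characteristic equation: s² + 8.1s + K_p·5.3 = 0.
So ω_n = √(5.3K_p) and 2ζω_n = 8.1, giving ζ = 8.1/(2√(5.3K_p)).
Setting ζ = 0.67: √(5.3K_p) = 8.1/(2·0.67) = 6.045, so K_p = 36.54/5.3 = 6.89.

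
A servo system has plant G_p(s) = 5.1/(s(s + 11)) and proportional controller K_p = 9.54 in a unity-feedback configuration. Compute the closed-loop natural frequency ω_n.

ω_n = 6.98 rad/s

The closed-loop denominator is s(s+11) + 9.54·5.1 = s² + 11s + 48.65.
So ω_n² = 48.65 ⇒ ω_n = 6.975 rad/s, and ζ = 11/(2ω_n) = 0.789.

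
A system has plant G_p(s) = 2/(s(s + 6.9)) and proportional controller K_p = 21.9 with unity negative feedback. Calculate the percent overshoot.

14.7%

The closed-loop denominator s² + 6.9s + 43.8 gives ω_n = √43.8 = 6.618 and ζ = 6.9/(2ω_n) = 0.5213.
%OS = 100·exp(−πζ/√(1−ζ²)) = 100·exp(−π·0.5213/√0.7283) = 14.7%.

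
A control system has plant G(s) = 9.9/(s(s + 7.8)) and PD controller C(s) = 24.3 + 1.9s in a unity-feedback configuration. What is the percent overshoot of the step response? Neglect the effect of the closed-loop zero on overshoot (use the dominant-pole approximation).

Forward path: (24.3 + 1.9s)·9.9/(s(s+7.8)). The closed-loop characteristic equation is s² + (7.8 + 9.9·1.9)s + 9.9·24.3 = 0.
That is s² + 26.61s + 240.6 = 0, so ω_n = 15.51 rad/s and ζ = 26.61/(2·15.51) = 0.8578.
%OS = 100·exp(−πζ/√(1−ζ²)) = 0.528%.

0.528%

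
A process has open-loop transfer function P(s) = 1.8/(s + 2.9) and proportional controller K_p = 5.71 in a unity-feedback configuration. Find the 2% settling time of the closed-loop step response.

T_s ≈ 0.304 s

Closed-loop transfer function: T(s) = K_p·P(s)/(1 + K_p·P(s)) = 10.28/(s + 2.9 + 10.28) = 10.28/(s + 13.18).
Time constant τ = 1/13.18 = 0.07588 s, so the 2% settling time is about 4τ = 0.304 s.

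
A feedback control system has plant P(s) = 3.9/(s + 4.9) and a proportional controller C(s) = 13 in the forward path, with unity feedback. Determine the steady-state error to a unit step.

0.0881

The loop is type 0. Static position error constant K_pos = C(0)·P(0) = 13·0.7959 = 10.35.
Steady-state error to a unit step: e_ss = 1/(1+K_pos) = 1/11.35 = 0.0881.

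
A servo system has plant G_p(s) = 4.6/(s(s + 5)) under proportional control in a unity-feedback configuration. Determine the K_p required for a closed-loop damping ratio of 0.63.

Closed-loop characteristic equation: s² + 5s + K_p·4.6 = 0.
So ω_n = √(4.6K_p) and 2ζω_n = 5, giving ζ = 5/(2√(4.6K_p)).
Setting ζ = 0.63: √(4.6K_p) = 5/(2·0.63) = 3.968, so K_p = 15.75/4.6 = 3.42.

K_p = 3.42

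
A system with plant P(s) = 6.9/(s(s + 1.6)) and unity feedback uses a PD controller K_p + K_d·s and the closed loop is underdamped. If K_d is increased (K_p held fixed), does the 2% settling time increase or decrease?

decrease

Characteristic equation s² + (1.6 + 6.9K_d)s + 6.9K_p = 0: raising K_d increases ζω_n = (1.6+6.9K_d)/2 while the loop stays underdamped, so T_s ≈ 4/(ζω_n) decreases.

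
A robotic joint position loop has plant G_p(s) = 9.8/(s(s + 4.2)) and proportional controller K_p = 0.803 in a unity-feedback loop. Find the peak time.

T_p = 1.69 s

From 1 + K_pG_p(s) = 0: s² + 4.2s + 7.869 = 0 ⇒ ω_n = 2.805, ζ = 0.7486.
Damped frequency ω_d = ω_n√(1−ζ²) = 1.86 rad/s, so peak time T_p = π/ω_d = 1.69 s.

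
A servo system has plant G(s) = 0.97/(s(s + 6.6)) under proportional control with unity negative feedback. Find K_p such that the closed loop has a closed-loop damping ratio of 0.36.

K_p = 86.6

Closed-loop characteristic equation: s² + 6.6s + K_p·0.97 = 0.
So ω_n = √(0.97K_p) and 2ζω_n = 6.6, giving ζ = 6.6/(2√(0.97K_p)).
Setting ζ = 0.36: √(0.97K_p) = 6.6/(2·0.36) = 9.167, so K_p = 84.03/0.97 = 86.6.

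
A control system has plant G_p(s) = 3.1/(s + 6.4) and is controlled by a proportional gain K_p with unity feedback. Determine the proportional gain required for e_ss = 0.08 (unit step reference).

K_p = 23.7

For a type-0 loop with proportional control, e_ss = 1/(1 + K_p·G_p(0)).
G_p(0) = 0.4844. Require 1/(1 + K_p·0.4844) = 0.08, so 1 + 0.4844·K_p = 12.5.
K_p = (12.5 − 1)/0.4844 = 23.7.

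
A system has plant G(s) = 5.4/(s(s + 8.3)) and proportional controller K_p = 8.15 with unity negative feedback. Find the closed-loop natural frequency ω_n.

ω_n = 6.63 rad/s

With unity feedback the closed-loop characteristic equation is s² + 8.3s + 8.15·5.4 = s² + 8.3s + 44.01 = 0.
Matching s² + 2ζω_n s + ω_n²: ω_n = √44.01 = 6.634 rad/s and 2ζω_n = 8.3, so ζ = 8.3/(2·6.634) = 0.626.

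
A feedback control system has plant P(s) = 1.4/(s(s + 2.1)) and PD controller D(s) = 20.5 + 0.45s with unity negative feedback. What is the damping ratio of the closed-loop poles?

ζ = 0.255

Forward path: (20.5 + 0.45s)·1.4/(s(s+2.1)). The closed-loop characteristic equation is s² + (2.1 + 1.4·0.45)s + 1.4·20.5 = 0.
That is s² + 2.73s + 28.7 = 0, so ω_n = 5.357 rad/s and ζ = 2.73/(2·5.357) = 0.2548.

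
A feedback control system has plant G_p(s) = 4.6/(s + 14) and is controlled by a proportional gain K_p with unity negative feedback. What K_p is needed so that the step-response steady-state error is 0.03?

For a type-0 loop with proportional control, e_ss = 1/(1 + K_p·G_p(0)).
G_p(0) = 0.3286. Require 1/(1 + K_p·0.3286) = 0.03, so 1 + 0.3286·K_p = 33.33.
K_p = (33.33 − 1)/0.3286 = 98.4.

K_p = 98.4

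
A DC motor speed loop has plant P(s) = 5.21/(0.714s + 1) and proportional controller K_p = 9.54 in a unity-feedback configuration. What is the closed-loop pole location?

s = -71.01

Closed loop: T(s) = K_p·P/(1+K_p·P) = 49.7/(0.714s + 1 + 49.7), with pole at s = −(1 + 49.7)/0.714 = −71.01.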